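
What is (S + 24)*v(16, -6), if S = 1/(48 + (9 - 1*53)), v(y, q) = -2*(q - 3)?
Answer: 873/2 ≈ 436.50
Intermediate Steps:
v(y, q) = 6 - 2*q (v(y, q) = -2*(-3 + q) = 6 - 2*q)
S = ¼ (S = 1/(48 + (9 - 53)) = 1/(48 - 44) = 1/4 = ¼ ≈ 0.25000)
(S + 24)*v(16, -6) = (¼ + 24)*(6 - 2*(-6)) = 97*(6 + 12)/4 = (97/4)*18 = 873/2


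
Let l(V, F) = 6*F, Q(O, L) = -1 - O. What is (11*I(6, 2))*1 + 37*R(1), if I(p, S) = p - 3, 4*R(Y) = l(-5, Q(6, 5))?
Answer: -711/2 ≈ -355.50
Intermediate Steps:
R(Y) = -21/2 (R(Y) = (6*(-1 - 1*6))/4 = (6*(-1 - 6))/4 = (6*(-7))/4 = (1/4)*(-42) = -21/2)
I(p, S) = -3 + p
(11*I(6, 2))*1 + 37*R(1) = (11*(-3 + 6))*1 + 37*(-21/2) = (11*3)*1 - 777/2 = 33*1 - 777/2 = 33 - 777/2 = -711/2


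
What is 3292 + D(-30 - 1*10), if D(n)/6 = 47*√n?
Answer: 3292 + 564*I*√10 ≈ 3292.0 + 1783.5*I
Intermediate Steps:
D(n) = 282*√n (D(n) = 6*(47*√n) = 282*√n)
3292 + D(-30 - 1*10) = 3292 + 282*√(-30 - 1*10) = 3292 + 282*√(-30 - 10) = 3292 + 282*√(-40) = 3292 + 282*(2*I*√10) = 3292 + 564*I*√10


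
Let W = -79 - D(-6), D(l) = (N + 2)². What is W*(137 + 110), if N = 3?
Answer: -25688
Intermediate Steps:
D(l) = 25 (D(l) = (3 + 2)² = 5² = 25)
W = -104 (W = -79 - 1*25 = -79 - 25 = -104)
W*(137 + 110) = -104*(137 + 110) = -104*247 = -25688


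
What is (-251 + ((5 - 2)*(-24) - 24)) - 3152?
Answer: -3499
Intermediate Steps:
(-251 + ((5 - 2)*(-24) - 24)) - 3152 = (-251 + (3*(-24) - 24)) - 3152 = (-251 + (-72 - 24)) - 3152 = (-251 - 96) - 3152 = -347 - 3152 = -3499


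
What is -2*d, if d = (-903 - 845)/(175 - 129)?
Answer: 76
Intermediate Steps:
d = -38 (d = -1748/46 = -1748*1/46 = -38)
-2*d = -2*(-38) = 76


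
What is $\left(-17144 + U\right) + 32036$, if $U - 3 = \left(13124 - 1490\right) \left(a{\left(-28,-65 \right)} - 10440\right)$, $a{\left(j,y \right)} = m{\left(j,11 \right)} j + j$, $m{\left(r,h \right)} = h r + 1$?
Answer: $-21763953$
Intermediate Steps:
$m{\left(r,h \right)} = 1 + h r$
$a{\left(j,y \right)} = j + j \left(1 + 11 j\right)$ ($a{\left(j,y \right)} = \left(1 + 11 j\right) j + j = j \left(1 + 11 j\right) + j = j + j \left(1 + 11 j\right)$)
$U = -21778845$ ($U = 3 + \left(13124 - 1490\right) \left(- 28 \left(2 + 11 \left(-28\right)\right) - 10440\right) = 3 + 11634 \left(- 28 \left(2 - 308\right) - 10440\right) = 3 + 11634 \left(\left(-28\right) \left(-306\right) - 10440\right) = 3 + 11634 \left(8568 - 10440\right) = 3 + 11634 \left(-1872\right) = 3 - 21778848 = -21778845$)
$\left(-17144 + U\right) + 32036 = \left(-17144 - 21778845\right) + 32036 = -21795989 + 32036 = -21763953$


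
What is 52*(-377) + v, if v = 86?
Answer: -19518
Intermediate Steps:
52*(-377) + v = 52*(-377) + 86 = -19604 + 86 = -19518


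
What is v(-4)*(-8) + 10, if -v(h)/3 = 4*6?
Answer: 586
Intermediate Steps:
v(h) = -72 (v(h) = -12*6 = -3*24 = -72)
v(-4)*(-8) + 10 = -72*(-8) + 10 = 576 + 10 = 586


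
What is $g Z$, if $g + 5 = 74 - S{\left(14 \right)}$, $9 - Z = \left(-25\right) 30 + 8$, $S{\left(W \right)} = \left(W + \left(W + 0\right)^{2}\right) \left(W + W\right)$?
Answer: $-4364061$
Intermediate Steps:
$S{\left(W \right)} = 2 W \left(W + W^{2}\right)$ ($S{\left(W \right)} = \left(W + W^{2}\right) 2 W = 2 W \left(W + W^{2}\right)$)
$Z = 751$ ($Z = 9 - \left(\left(-25\right) 30 + 8\right) = 9 - \left(-750 + 8\right) = 9 - -742 = 9 + 742 = 751$)
$g = -5811$ ($g = -5 + \left(74 - 2 \cdot 14^{2} \left(1 + 14\right)\right) = -5 + \left(74 - 2 \cdot 196 \cdot 15\right) = -5 + \left(74 - 5880\right) = -5 - 5806 = -5811$)
$g Z = \left(-5811\right) 751 = -4364061$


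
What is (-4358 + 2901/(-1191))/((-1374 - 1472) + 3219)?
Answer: -4641/397 ≈ -11.690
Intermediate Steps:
(-4358 + 2901/(-1191))/((-1374 - 1472) + 3219) = (-4358 + 2901*(-1/1191))/(-2846 + 3219) = (-4358 - 967/397)/373 = -1731093/397*1/373 = -4641/397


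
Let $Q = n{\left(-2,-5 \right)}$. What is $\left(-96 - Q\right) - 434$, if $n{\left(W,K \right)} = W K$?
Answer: $-540$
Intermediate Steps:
$n{\left(W,K \right)} = K W$
$Q = 10$ ($Q = \left(-5\right) \left(-2\right) = 10$)
$\left(-96 - Q\right) - 434 = \left(-96 - 10\right) - 434 = -106 - 434 = -540$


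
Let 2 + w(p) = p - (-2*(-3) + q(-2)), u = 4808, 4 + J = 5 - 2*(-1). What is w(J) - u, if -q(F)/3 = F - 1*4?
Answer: -4831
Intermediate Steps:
q(F) = 12 - 3*F (q(F) = -3*(F - 1*4) = -3*(F - 4) = -3*(-4 + F) = 12 - 3*F)
J = 3 (J = -4 + (5 - 2*(-1)) = -4 + (5 + 2) = -4 + 7 = 3)
w(p) = -26 + p (w(p) = -2 + (p - (-2*(-3) + (12 - 3*(-2)))) = -2 + (p - (6 + (12 + 6))) = -2 + (p - (6 + 18)) = -2 + (p - 1*24) = -2 + (p - 24) = -2 + (-24 + p) = -26 + p)
w(J) - u = (-26 + 3) - 1*4808 = -23 - 4808 = -4831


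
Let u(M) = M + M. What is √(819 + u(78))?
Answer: 5*√39 ≈ 31.225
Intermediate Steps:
u(M) = 2*M
√(819 + u(78)) = √(819 + 2*78) = √(819 + 156) = √975 = 5*√39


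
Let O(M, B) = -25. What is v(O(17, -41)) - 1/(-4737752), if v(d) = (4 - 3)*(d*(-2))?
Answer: 236887601/4737752 ≈ 50.000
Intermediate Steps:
v(d) = -2*d (v(d) = 1*(-2*d) = -2*d)
v(O(17, -41)) - 1/(-4737752) = -2*(-25) - 1/(-4737752) = 50 - 1*(-1/4737752) = 50 + 1/4737752 = 236887601/4737752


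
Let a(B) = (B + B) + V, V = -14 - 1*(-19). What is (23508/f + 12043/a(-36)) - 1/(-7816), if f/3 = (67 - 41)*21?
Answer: -7881734279/47654152 ≈ -165.39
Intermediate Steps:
V = 5 (V = -14 + 19 = 5)
a(B) = 5 + 2*B (a(B) = (B + B) + 5 = 2*B + 5 = 5 + 2*B)
f = 1638 (f = 3*((67 - 41)*21) = 3*(26*21) = 3*546 = 1638)
(23508/f + 12043/a(-36)) - 1/(-7816) = (23508/1638 + 12043/(5 + 2*(-36))) - 1/(-7816) = (23508*(1/1638) + 12043/(5 - 72)) - 1*(-1/7816) = (1306/91 + 12043/(-67)) + 1/7816 = (1306/91 + 12043*(-1/67)) + 1/7816 = (1306/91 - 12043/67) + 1/7816 = -1008411/6097 + 1/7816 = -7881734279/47654152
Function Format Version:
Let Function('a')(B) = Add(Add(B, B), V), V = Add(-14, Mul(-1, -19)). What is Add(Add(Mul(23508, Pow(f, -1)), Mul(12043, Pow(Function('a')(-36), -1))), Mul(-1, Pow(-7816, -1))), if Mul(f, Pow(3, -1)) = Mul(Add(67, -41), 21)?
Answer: Rational(-7881734279, 47654152) ≈ -165.39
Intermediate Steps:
V = 5 (V = Add(-14, 19) = 5)
Function('a')(B) = Add(5, Mul(2, B)) (Function('a')(B) = Add(Add(B, B), 5) = Add(Mul(2, B), 5) = Add(5, Mul(2, B)))
f = 1638 (f = Mul(3, Mul(Add(67, -41), 21)) = Mul(3, Mul(26, 21)) = Mul(3, 546) = 1638)
Add(Add(Mul(23508, Pow(f, -1)), Mul(12043, Pow(Function('a')(-36), -1))), Mul(-1, Pow(-7816, -1))) = Add(Add(Mul(23508, Pow(1638, -1)), Mul(12043, Pow(Add(5, Mul(2, -36)), -1))), Mul(-1, Pow(-7816, -1))) = Add(Add(Mul(23508, Rational(1, 1638)), Mul(12043, Pow(Add(5, -72), -1))), Mul(-1, Rational(-1, 7816))) = Add(Add(Rational(1306, 91), Mul(12043, Pow(-67, -1))), Rational(1, 7816)) = Add(Add(Rational(1306, 91), Mul(12043, Rational(-1, 67))), Rational(1, 7816)) = Add(Add(Rational(1306, 91), Rational(-12043, 67)), Rational(1, 7816)) = Add(Rational(-1008411, 6097), Rational(1, 7816)) = Rational(-7881734279, 47654152)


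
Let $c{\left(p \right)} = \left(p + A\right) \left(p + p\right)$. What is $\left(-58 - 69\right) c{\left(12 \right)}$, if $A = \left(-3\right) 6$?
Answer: $18288$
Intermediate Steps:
$A = -18$
$c{\left(p \right)} = 2 p \left(-18 + p\right)$ ($c{\left(p \right)} = \left(p - 18\right) \left(p + p\right) = \left(-18 + p\right) 2 p = 2 p \left(-18 + p\right)$)
$\left(-58 - 69\right) c{\left(12 \right)} = \left(-58 - 69\right) 2 \cdot 12 \left(-18 + 12\right) = - 127 \cdot 2 \cdot 12 \left(-6\right) = \left(-127\right) \left(-144\right) = 18288$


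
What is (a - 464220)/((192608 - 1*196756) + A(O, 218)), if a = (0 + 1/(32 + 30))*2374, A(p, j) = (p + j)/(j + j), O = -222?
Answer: 1568469997/14016123 ≈ 111.90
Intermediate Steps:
A(p, j) = (j + p)/(2*j) (A(p, j) = (j + p)/((2*j)) = (j + p)*(1/(2*j)) = (j + p)/(2*j))
a = 1187/31 (a = (0 + 1/62)*2374 = (1/62)*2374 = 1187/31 ≈ 38.290)
(a - 464220)/((192608 - 1*196756) + A(O, 218)) = (1187/31 - 464220)/((192608 - 1*196756) + (½)*(218 - 222)/218) = -14389633/(31*((192608 - 196756) + (½)*(1/218)*(-4))) = -14389633/(31*(-4148 - 1/109)) = -14389633/(31*(-452133/109)) = -14389633/31*(-109/452133) = 1568469997/14016123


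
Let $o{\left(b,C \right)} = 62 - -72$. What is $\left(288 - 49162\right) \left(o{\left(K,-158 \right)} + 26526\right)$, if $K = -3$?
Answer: $-1302980840$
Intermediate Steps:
$o{\left(b,C \right)} = 134$ ($o{\left(b,C \right)} = 62 + 72 = 134$)
$\left(288 - 49162\right) \left(o{\left(K,-158 \right)} + 26526\right) = \left(288 - 49162\right) \left(134 + 26526\right) = \left(-48874\right) 26660 = -1302980840$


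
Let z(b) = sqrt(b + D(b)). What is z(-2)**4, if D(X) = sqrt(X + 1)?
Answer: (2 - I)**2 ≈ 3.0 - 4.0*I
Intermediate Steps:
D(X) = sqrt(1 + X)
z(b) = sqrt(b + sqrt(1 + b))
z(-2)**4 = (sqrt(-2 + sqrt(1 - 2)))**4 = (sqrt(-2 + sqrt(-1)))**4 = (sqrt(-2 + I))**4 = (-2 + I)**2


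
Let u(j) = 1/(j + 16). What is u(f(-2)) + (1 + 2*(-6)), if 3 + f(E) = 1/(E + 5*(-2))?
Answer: -1693/155 ≈ -10.923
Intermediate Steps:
f(E) = -3 + 1/(-10 + E) (f(E) = -3 + 1/(E + 5*(-2)) = -3 + 1/(E - 10) = -3 + 1/(-10 + E))
u(j) = 1/(16 + j)
u(f(-2)) + (1 + 2*(-6)) = 1/(16 + (31 - 3*(-2))/(-10 - 2)) + (1 + 2*(-6)) = 1/(16 + (31 + 6)/(-12)) + (1 - 12) = 1/(16 - 1/12*37) - 11 = 1/(16 - 37/12) - 11 = 1/(155/12) - 11 = 12/155 - 11 = -1693/155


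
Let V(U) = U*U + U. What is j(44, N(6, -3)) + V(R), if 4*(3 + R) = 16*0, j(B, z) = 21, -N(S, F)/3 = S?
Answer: 27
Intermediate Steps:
N(S, F) = -3*S
R = -3 (R = -3 + (16*0)/4 = -3 + (1/4)*0 = -3 + 0 = -3)
V(U) = U + U**2 (V(U) = U**2 + U = U + U**2)
j(44, N(6, -3)) + V(R) = 21 - 3*(1 - 3) = 21 - 3*(-2) = 21 + 6 = 27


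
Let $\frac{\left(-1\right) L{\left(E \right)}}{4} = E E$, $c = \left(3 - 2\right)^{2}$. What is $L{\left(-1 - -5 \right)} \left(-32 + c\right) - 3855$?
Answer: $-1871$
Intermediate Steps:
$c = 1$ ($c = 1^{2} = 1$)
$L{\left(E \right)} = - 4 E^{2}$ ($L{\left(E \right)} = - 4 E E = - 4 E^{2}$)
$L{\left(-1 - -5 \right)} \left(-32 + c\right) - 3855 = - 4 \left(-1 - -5\right)^{2} \left(-32 + 1\right) - 3855 = - 4 \left(-1 + 5\right)^{2} \left(-31\right) - 3855 = - 4 \cdot 4^{2} \left(-31\right) - 3855 = \left(-4\right) 16 \left(-31\right) - 3855 = \left(-64\right) \left(-31\right) - 3855 = 1984 - 3855 = -1871$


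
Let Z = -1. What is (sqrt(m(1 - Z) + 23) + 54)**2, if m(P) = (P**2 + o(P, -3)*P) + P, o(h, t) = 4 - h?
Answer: (54 + sqrt(33))**2 ≈ 3569.4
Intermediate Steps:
m(P) = P + P**2 + P*(4 - P) (m(P) = (P**2 + (4 - P)*P) + P = (P**2 + P*(4 - P)) + P = P + P**2 + P*(4 - P))
(sqrt(m(1 - Z) + 23) + 54)**2 = (sqrt(5*(1 - 1*(-1)) + 23) + 54)**2 = (sqrt(5*(1 + 1) + 23) + 54)**2 = (sqrt(5*2 + 23) + 54)**2 = (sqrt(10 + 23) + 54)**2 = (sqrt(33) + 54)**2 = (54 + sqrt(33))**2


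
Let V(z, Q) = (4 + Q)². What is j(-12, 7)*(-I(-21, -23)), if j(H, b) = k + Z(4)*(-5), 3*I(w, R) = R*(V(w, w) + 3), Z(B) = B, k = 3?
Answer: -114172/3 ≈ -38057.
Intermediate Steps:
I(w, R) = R*(3 + (4 + w)²)/3 (I(w, R) = (R*((4 + w)² + 3))/3 = (R*(3 + (4 + w)²))/3 = R*(3 + (4 + w)²)/3)
j(H, b) = -17 (j(H, b) = 3 + 4*(-5) = 3 - 20 = -17)
j(-12, 7)*(-I(-21, -23)) = -(-17)*(⅓)*(-23)*(3 + (4 - 21)²) = -(-17)*(⅓)*(-23)*(3 + (-17)²) = -(-17)*(⅓)*(-23)*(3 + 289) = -(-17)*(⅓)*(-23)*292 = -(-17)*(-6716)/3 = -17*6716/3 = -114172/3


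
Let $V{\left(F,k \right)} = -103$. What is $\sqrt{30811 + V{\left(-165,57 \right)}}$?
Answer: $6 \sqrt{853} \approx 175.24$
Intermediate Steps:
$\sqrt{30811 + V{\left(-165,57 \right)}} = \sqrt{30811 - 103} = \sqrt{30708} = 6 \sqrt{853}$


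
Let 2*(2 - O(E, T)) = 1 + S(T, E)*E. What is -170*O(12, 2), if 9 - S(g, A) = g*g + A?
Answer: -7395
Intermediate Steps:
S(g, A) = 9 - A - g² (S(g, A) = 9 - (g*g + A) = 9 - (g² + A) = 9 - (A + g²) = 9 + (-A - g²) = 9 - A - g²)
O(E, T) = 3/2 - E*(9 - E - T²)/2 (O(E, T) = 2 - (1 + (9 - E - T²)*E)/2 = 2 - (1 + E*(9 - E - T²))/2 = 2 + (-½ - E*(9 - E - T²)/2) = 3/2 - E*(9 - E - T²)/2)
-170*O(12, 2) = -170*(3/2 + (½)*12*(-9 + 12 + 2²)) = -170*(3/2 + (½)*12*(-9 + 12 + 4)) = -170*(3/2 + (½)*12*7) = -170*(3/2 + 42) = -170*87/2 = -7395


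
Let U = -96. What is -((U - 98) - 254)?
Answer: 448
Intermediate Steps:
-((U - 98) - 254) = -((-96 - 98) - 254) = -(-194 - 254) = -1*(-448) = 448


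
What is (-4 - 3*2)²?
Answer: 100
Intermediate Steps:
(-4 - 3*2)² = (-4 - 6)² = (-10)² = 100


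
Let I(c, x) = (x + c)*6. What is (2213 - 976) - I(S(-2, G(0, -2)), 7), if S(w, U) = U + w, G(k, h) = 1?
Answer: 1201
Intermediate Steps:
I(c, x) = 6*c + 6*x (I(c, x) = (c + x)*6 = 6*c + 6*x)
(2213 - 976) - I(S(-2, G(0, -2)), 7) = (2213 - 976) - (6*(1 - 2) + 6*7) = 1237 - (6*(-1) + 42) = 1237 - (-6 + 42) = 1237 - 1*36 = 1237 - 36 = 1201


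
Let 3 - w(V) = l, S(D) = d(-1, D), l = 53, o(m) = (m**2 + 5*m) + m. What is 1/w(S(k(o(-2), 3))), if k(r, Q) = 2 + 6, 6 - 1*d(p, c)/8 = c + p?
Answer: -1/50 ≈ -0.020000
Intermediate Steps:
d(p, c) = 48 - 8*c - 8*p (d(p, c) = 48 - 8*(c + p) = 48 + (-8*c - 8*p) = 48 - 8*c - 8*p)
o(m) = m**2 + 6*m
k(r, Q) = 8
S(D) = 56 - 8*D (S(D) = 48 - 8*D - 8*(-1) = 48 - 8*D + 8 = 56 - 8*D)
w(V) = -50 (w(V) = 3 - 1*53 = 3 - 53 = -50)
1/w(S(k(o(-2), 3))) = 1/(-50) = -1/50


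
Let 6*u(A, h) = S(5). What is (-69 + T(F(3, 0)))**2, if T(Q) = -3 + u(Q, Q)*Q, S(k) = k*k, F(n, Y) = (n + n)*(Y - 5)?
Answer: 38809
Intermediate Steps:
F(n, Y) = 2*n*(-5 + Y) (F(n, Y) = (2*n)*(-5 + Y) = 2*n*(-5 + Y))
S(k) = k**2
u(A, h) = 25/6 (u(A, h) = (1/6)*5**2 = (1/6)*25 = 25/6)
T(Q) = -3 + 25*Q/6
(-69 + T(F(3, 0)))**2 = (-69 + (-3 + 25*(2*3*(-5 + 0))/6))**2 = (-69 + (-3 + 25*(2*3*(-5))/6))**2 = (-69 + (-3 + (25/6)*(-30)))**2 = (-69 + (-3 - 125))**2 = (-69 - 128)**2 = (-197)**2 = 38809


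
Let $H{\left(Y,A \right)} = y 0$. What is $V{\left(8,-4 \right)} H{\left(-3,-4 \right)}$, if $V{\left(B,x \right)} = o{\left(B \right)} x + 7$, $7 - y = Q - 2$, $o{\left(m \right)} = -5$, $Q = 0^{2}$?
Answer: $0$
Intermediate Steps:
$Q = 0$
$y = 9$ ($y = 7 - \left(0 - 2\right) = 7 - -2 = 7 + 2 = 9$)
$H{\left(Y,A \right)} = 0$ ($H{\left(Y,A \right)} = 9 \cdot 0 = 0$)
$V{\left(B,x \right)} = 7 - 5 x$ ($V{\left(B,x \right)} = - 5 x + 7 = 7 - 5 x$)
$V{\left(8,-4 \right)} H{\left(-3,-4 \right)} = \left(7 - -20\right) 0 = \left(7 + 20\right) 0 = 27 \cdot 0 = 0$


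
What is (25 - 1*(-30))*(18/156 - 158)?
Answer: -225775/26 ≈ -8683.7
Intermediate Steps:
(25 - 1*(-30))*(18/156 - 158) = (25 + 30)*(18*(1/156) - 158) = 55*(3/26 - 158) = 55*(-4105/26) = -225775/26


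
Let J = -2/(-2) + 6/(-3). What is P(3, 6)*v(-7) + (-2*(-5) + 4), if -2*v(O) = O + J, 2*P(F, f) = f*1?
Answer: 26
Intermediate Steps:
P(F, f) = f/2 (P(F, f) = (f*1)/2 = f/2)
J = -1 (J = -2*(-½) + 6*(-⅓) = 1 - 2 = -1)
v(O) = ½ - O/2 (v(O) = -(O - 1)/2 = -(-1 + O)/2 = ½ - O/2)
P(3, 6)*v(-7) + (-2*(-5) + 4) = ((½)*6)*(½ - ½*(-7)) + (-2*(-5) + 4) = 3*(½ + 7/2) + (10 + 4) = 3*4 + 14 = 12 + 14 = 26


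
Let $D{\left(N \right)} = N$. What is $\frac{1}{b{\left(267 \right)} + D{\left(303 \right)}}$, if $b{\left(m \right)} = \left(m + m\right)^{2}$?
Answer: $\frac{1}{285459} \approx 3.5031 \cdot 10^{-6}$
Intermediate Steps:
$b{\left(m \right)} = 4 m^{2}$ ($b{\left(m \right)} = \left(2 m\right)^{2} = 4 m^{2}$)
$\frac{1}{b{\left(267 \right)} + D{\left(303 \right)}} = \frac{1}{4 \cdot 267^{2} + 303} = \frac{1}{4 \cdot 71289 + 303} = \frac{1}{285156 + 303} = \frac{1}{285459}$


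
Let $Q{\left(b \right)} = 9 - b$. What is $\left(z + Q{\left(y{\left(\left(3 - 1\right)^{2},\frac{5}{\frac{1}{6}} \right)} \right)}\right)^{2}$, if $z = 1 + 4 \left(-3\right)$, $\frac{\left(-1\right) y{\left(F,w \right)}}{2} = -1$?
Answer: $16$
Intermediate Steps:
$y{\left(F,w \right)} = 2$ ($y{\left(F,w \right)} = \left(-2\right) \left(-1\right) = 2$)
$z = -11$ ($z = 1 - 12 = -11$)
$\left(z + Q{\left(y{\left(\left(3 - 1\right)^{2},\frac{5}{\frac{1}{6}} \right)} \right)}\right)^{2} = \left(-11 + \left(9 - 2\right)\right)^{2} = \left(-11 + 7\right)^{2} = \left(-4\right)^{2} = 16$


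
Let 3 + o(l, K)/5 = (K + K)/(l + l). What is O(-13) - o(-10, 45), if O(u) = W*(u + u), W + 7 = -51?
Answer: 3091/2 ≈ 1545.5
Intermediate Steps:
W = -58 (W = -7 - 51 = -58)
O(u) = -116*u (O(u) = -58*(u + u) = -116*u)
o(l, K) = -15 + 5*K/l (o(l, K) = -15 + 5*((K + K)/(l + l)) = -15 + 5*((2*K)/((2*l))) = -15 + 5*((2*K)*(1/(2*l))) = -15 + 5*(K/l) = -15 + 5*K/l)
O(-13) - o(-10, 45) = -116*(-13) - (-15 + 5*45/(-10)) = 1508 - (-15 + 5*45*(-⅒)) = 1508 - (-15 - 45/2) = 1508 - 1*(-75/2) = 1508 + 75/2 = 3091/2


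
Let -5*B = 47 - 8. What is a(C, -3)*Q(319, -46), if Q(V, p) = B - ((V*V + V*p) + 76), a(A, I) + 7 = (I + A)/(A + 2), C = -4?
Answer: 1525489/5 ≈ 3.0510e+5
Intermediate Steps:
B = -39/5 (B = -(47 - 8)/5 = -⅕*39 = -39/5 ≈ -7.8000)
a(A, I) = -7 + (A + I)/(2 + A) (a(A, I) = -7 + (I + A)/(A + 2) = -7 + (A + I)/(2 + A))
Q(V, p) = -419/5 - V² - V*p (Q(V, p) = -39/5 - ((V*V + V*p) + 76) = -39/5 - ((V² + V*p) + 76) = -39/5 - (76 + V² + V*p) = -39/5 + (-76 - V² - V*p) = -419/5 - V² - V*p)
a(C, -3)*Q(319, -46) = ((-14 - 3 - 6*(-4))/(2 - 4))*(-419/5 - 1*319² - 1*319*(-46)) = ((-14 - 3 + 24)/(-2))*(-419/5 - 1*101761 + 14674) = (-½*7)*(-419/5 - 101761 + 14674) = -7/2*(-435854/5) = 1525489/5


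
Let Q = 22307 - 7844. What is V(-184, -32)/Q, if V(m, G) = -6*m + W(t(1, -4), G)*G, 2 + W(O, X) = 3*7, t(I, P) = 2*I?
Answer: 496/14463 ≈ 0.034294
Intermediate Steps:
W(O, X) = 19 (W(O, X) = -2 + 3*7 = -2 + 21 = 19)
V(m, G) = -6*m + 19*G
Q = 14463
V(-184, -32)/Q = (-6*(-184) + 19*(-32))/14463 = (1104 - 608)*(1/14463) = 496*(1/14463) = 496/14463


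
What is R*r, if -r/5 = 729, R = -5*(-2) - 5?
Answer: -18225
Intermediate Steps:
R = 5 (R = 10 - 5 = 5)
r = -3645 (r = -5*729 = -3645)
R*r = 5*(-3645) = -18225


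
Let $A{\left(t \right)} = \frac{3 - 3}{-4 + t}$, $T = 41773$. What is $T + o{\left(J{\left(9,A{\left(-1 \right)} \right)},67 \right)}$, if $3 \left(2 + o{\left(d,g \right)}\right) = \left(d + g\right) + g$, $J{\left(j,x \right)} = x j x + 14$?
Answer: $\frac{125461}{3} \approx 41820.0$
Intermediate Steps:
$A{\left(t \right)} = 0$ ($A{\left(t \right)} = \frac{0}{-4 + t} = 0$)
$J{\left(j,x \right)} = 14 + j x^{2}$ ($J{\left(j,x \right)} = j x x + 14 = j x^{2} + 14 = 14 + j x^{2}$)
$o{\left(d,g \right)} = -2 + \frac{d}{3} + \frac{2 g}{3}$ ($o{\left(d,g \right)} = -2 + \frac{\left(d + g\right) + g}{3} = -2 + \frac{d + 2 g}{3} = -2 + \left(\frac{d}{3} + \frac{2 g}{3}\right) = -2 + \frac{d}{3} + \frac{2 g}{3}$)
$T + o{\left(J{\left(9,A{\left(-1 \right)} \right)},67 \right)} = 41773 + \left(-2 + \frac{14 + 9 \cdot 0^{2}}{3} + \frac{2}{3} \cdot 67\right) = 41773 + \left(-2 + \frac{14 + 9 \cdot 0}{3} + \frac{134}{3}\right) = 41773 + \left(-2 + \frac{14 + 0}{3} + \frac{134}{3}\right) = 41773 + \left(-2 + \frac{1}{3} \cdot 14 + \frac{134}{3}\right) = 41773 + \left(-2 + \frac{14}{3} + \frac{134}{3}\right) = 41773 + \frac{142}{3} = \frac{125461}{3}$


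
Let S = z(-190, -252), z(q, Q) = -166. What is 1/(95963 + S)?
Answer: 1/95797 ≈ 1.0439e-5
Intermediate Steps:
S = -166
1/(95963 + S) = 1/(95963 - 166) = 1/95797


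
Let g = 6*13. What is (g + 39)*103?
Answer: 12051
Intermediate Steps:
g = 78
(g + 39)*103 = (78 + 39)*103 = 117*103 = 12051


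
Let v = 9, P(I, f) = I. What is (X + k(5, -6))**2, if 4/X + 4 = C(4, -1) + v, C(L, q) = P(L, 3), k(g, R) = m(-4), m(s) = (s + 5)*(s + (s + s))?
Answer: 10816/81 ≈ 133.53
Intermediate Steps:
m(s) = 3*s*(5 + s) (m(s) = (5 + s)*(s + 2*s) = (5 + s)*(3*s) = 3*s*(5 + s))
k(g, R) = -12 (k(g, R) = 3*(-4)*(5 - 4) = 3*(-4)*1 = -12)
C(L, q) = L
X = 4/9 (X = 4/(-4 + (4 + 9)) = 4/(-4 + 13) = 4/9 ≈ 0.44444)
(X + k(5, -6))**2 = (4/9 - 12)**2 = (-104/9)**2 = 10816/81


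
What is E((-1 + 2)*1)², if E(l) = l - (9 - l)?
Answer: 49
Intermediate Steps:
E(l) = -9 + 2*l (E(l) = l + (-9 + l) = -9 + 2*l)
E((-1 + 2)*1)² = (-9 + 2*((-1 + 2)*1))² = (-9 + 2*(1*1))² = (-9 + 2*1)² = (-9 + 2)² = (-7)² = 49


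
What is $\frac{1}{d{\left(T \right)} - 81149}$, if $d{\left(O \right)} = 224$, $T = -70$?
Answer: $- \frac{1}{80925} \approx -1.2357 \cdot 10^{-5}$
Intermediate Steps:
$\frac{1}{d{\left(T \right)} - 81149} = \frac{1}{224 - 81149} = \frac{1}{-80925} = - \frac{1}{80925}$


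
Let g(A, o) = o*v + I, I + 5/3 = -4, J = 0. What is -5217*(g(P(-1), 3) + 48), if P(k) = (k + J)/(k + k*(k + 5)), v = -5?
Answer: -142598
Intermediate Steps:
I = -17/3 (I = -5/3 - 4 = -17/3 ≈ -5.6667)
P(k) = k/(k + k*(5 + k)) (P(k) = (k + 0)/(k + k*(k + 5)) = k/(k + k*(5 + k)))
g(A, o) = -17/3 - 5*o (g(A, o) = o*(-5) - 17/3 = -5*o - 17/3 = -17/3 - 5*o)
-5217*(g(P(-1), 3) + 48) = -5217*((-17/3 - 5*3) + 48) = -5217*((-17/3 - 15) + 48) = -5217*(-62/3 + 48) = -5217*82/3 = -142598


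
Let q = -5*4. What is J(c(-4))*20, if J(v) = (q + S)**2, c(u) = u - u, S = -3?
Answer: 10580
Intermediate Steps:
q = -20
c(u) = 0
J(v) = 529 (J(v) = (-20 - 3)**2 = (-23)**2 = 529)
J(c(-4))*20 = 529*20 = 10580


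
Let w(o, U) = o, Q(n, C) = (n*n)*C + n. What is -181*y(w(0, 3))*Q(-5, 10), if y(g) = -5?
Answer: 221725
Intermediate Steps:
Q(n, C) = n + C*n² (Q(n, C) = n²*C + n = C*n² + n = n + C*n²)
-181*y(w(0, 3))*Q(-5, 10) = -(-905)*(-5*(1 + 10*(-5))) = -(-905)*(-5*(1 - 50)) = -(-905)*(-5*(-49)) = -(-905)*245 = -181*(-1225) = 221725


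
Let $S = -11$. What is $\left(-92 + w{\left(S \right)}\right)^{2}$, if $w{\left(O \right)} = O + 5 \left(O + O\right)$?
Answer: $45369$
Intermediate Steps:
$w{\left(O \right)} = 11 O$ ($w{\left(O \right)} = O + 5 \cdot 2 O = O + 10 O = 11 O$)
$\left(-92 + w{\left(S \right)}\right)^{2} = \left(-92 + 11 \left(-11\right)\right)^{2} = \left(-92 - 121\right)^{2} = \left(-213\right)^{2} = 45369$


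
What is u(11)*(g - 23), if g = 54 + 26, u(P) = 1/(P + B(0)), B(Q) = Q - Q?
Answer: 57/11 ≈ 5.1818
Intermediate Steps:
B(Q) = 0
u(P) = 1/P (u(P) = 1/(P + 0) = 1/P)
g = 80
u(11)*(g - 23) = (80 - 23)/11 = (1/11)*57 = 57/11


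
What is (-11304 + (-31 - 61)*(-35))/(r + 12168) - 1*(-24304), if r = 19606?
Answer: 386113606/15887 ≈ 24304.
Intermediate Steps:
(-11304 + (-31 - 61)*(-35))/(r + 12168) - 1*(-24304) = (-11304 + (-31 - 61)*(-35))/(19606 + 12168) - 1*(-24304) = (-11304 - 92*(-35))/31774 + 24304 = (-11304 + 3220)*(1/31774) + 24304 = -8084*1/31774 + 24304 = -4042/15887 + 24304 = 386113606/15887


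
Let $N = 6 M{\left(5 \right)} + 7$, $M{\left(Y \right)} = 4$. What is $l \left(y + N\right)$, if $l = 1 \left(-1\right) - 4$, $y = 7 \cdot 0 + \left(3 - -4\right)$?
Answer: $-190$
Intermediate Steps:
$y = 7$ ($y = 0 + \left(3 + 4\right) = 0 + 7 = 7$)
$l = -5$ ($l = -1 - 4 = -5$)
$N = 31$ ($N = 6 \cdot 4 + 7 = 24 + 7 = 31$)
$l \left(y + N\right) = - 5 \left(7 + 31\right) = \left(-5\right) 38 = -190$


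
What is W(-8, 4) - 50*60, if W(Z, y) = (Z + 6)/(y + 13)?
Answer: -51002/17 ≈ -3000.1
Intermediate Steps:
W(Z, y) = (6 + Z)/(13 + y)
W(-8, 4) - 50*60 = (6 - 8)/(13 + 4) - 50*60 = -2/17 - 3000 = -51002/17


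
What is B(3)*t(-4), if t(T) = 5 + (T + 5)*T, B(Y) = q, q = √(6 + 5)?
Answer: √11 ≈ 3.3166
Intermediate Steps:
q = √11 ≈ 3.3166
B(Y) = √11
t(T) = 5 + T*(5 + T) (t(T) = 5 + (5 + T)*T = 5 + T*(5 + T))
B(3)*t(-4) = √11*(5 + (-4)² + 5*(-4)) = √11*(5 + 16 - 20) = √11*1 = √11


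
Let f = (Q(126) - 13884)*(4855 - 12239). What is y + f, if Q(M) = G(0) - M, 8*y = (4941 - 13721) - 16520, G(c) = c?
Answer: 206893355/2 ≈ 1.0345e+8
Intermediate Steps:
y = -6325/2 (y = ((4941 - 13721) - 16520)/8 = (-8780 - 16520)/8 = (⅛)*(-25300) = -6325/2 ≈ -3162.5)
Q(M) = -M (Q(M) = 0 - M = -M)
f = 103449840 (f = (-1*126 - 13884)*(4855 - 12239) = (-126 - 13884)*(-7384) = -14010*(-7384) = 103449840)
y + f = -6325/2 + 103449840 = 206893355/2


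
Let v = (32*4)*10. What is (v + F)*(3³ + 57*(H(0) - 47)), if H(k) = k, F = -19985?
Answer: 49605660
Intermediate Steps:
v = 1280 (v = 128*10 = 1280)
(v + F)*(3³ + 57*(H(0) - 47)) = (1280 - 19985)*(3³ + 57*(0 - 47)) = -18705*(27 + 57*(-47)) = -18705*(27 - 2679) = -18705*(-2652) = 49605660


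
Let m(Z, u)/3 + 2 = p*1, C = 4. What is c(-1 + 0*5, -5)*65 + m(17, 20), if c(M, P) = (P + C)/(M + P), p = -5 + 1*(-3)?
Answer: -115/6 ≈ -19.167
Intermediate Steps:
p = -8 (p = -5 - 3 = -8)
m(Z, u) = -30 (m(Z, u) = -6 + 3*(-8*1) = -6 + 3*(-8) = -6 - 24 = -30)
c(M, P) = (4 + P)/(M + P) (c(M, P) = (P + 4)/(M + P) = (4 + P)/(M + P))
c(-1 + 0*5, -5)*65 + m(17, 20) = ((4 - 5)/((-1 + 0*5) - 5))*65 - 30 = (-1/((-1 + 0) - 5))*65 - 30 = (-1/(-1 - 5))*65 - 30 = (-1/(-6))*65 - 30 = -1/6*(-1)*65 - 30 = (1/6)*65 - 30 = 65/6 - 30 = -115/6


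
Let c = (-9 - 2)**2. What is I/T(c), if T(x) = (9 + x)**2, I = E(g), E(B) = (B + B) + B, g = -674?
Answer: -1011/8450 ≈ -0.11964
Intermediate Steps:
c = 121 (c = (-11)**2 = 121)
E(B) = 3*B (E(B) = 2*B + B = 3*B)
I = -2022 (I = 3*(-674) = -2022)
I/T(c) = -2022/(9 + 121)**2 = -2022/(130**2) = -2022/16900 = -2022*1/16900 = -1011/8450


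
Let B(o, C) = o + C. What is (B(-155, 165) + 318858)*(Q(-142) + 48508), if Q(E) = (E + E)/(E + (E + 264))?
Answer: 77360884348/5 ≈ 1.5472e+10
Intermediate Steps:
B(o, C) = C + o
Q(E) = 2*E/(264 + 2*E) (Q(E) = (2*E)/(E + (264 + E)) = (2*E)/(264 + 2*E) = 2*E/(264 + 2*E))
(B(-155, 165) + 318858)*(Q(-142) + 48508) = ((165 - 155) + 318858)*(-142/(132 - 142) + 48508) = (10 + 318858)*(-142/(-10) + 48508) = 318868*(-142*(-⅒) + 48508) = 318868*(71/5 + 48508) = 318868*(242611/5) = 77360884348/5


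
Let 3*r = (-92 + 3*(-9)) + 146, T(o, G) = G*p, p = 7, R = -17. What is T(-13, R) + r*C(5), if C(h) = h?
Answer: -74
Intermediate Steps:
T(o, G) = 7*G (T(o, G) = G*7 = 7*G)
r = 9 (r = ((-92 + 3*(-9)) + 146)/3 = ((-92 - 27) + 146)/3 = (-119 + 146)/3 = (1/3)*27 = 9)
T(-13, R) + r*C(5) = 7*(-17) + 9*5 = -119 + 45 = -74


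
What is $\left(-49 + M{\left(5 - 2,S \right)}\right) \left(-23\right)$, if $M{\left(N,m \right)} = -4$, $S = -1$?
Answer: $1219$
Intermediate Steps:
$\left(-49 + M{\left(5 - 2,S \right)}\right) \left(-23\right) = \left(-49 - 4\right) \left(-23\right) = \left(-53\right) \left(-23\right) = 1219$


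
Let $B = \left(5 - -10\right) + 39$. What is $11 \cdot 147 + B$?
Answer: $1671$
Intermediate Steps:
$B = 54$ ($B = \left(5 + 10\right) + 39 = 15 + 39 = 54$)
$11 \cdot 147 + B = 11 \cdot 147 + 54 = 1617 + 54 = 1671$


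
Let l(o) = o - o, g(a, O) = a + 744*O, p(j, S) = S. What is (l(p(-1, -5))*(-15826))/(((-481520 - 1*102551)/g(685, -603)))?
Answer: 0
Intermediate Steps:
l(o) = 0
(l(p(-1, -5))*(-15826))/(((-481520 - 1*102551)/g(685, -603))) = (0*(-15826))/(((-481520 - 1*102551)/(685 + 744*(-603)))) = 0/(((-481520 - 102551)/(685 - 448632))) = 0/((-584071/(-447947))) = 0/((-584071*(-1/447947))) = 0/(584071/447947) = 0*(447947/584071) = 0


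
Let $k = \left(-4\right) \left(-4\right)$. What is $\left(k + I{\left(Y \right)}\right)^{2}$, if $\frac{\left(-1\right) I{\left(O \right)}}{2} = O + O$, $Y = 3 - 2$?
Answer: $144$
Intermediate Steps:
$Y = 1$ ($Y = 3 - 2 = 1$)
$I{\left(O \right)} = - 4 O$ ($I{\left(O \right)} = - 2 \left(O + O\right) = - 2 \cdot 2 O = - 4 O$)
$k = 16$
$\left(k + I{\left(Y \right)}\right)^{2} = \left(16 - 4\right)^{2} = 12^{2} = 144$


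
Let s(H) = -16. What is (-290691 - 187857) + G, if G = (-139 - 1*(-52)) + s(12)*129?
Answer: -480699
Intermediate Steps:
G = -2151 (G = (-139 - 1*(-52)) - 16*129 = (-139 + 52) - 2064 = -87 - 2064 = -2151)
(-290691 - 187857) + G = (-290691 - 187857) - 2151 = -478548 - 2151 = -480699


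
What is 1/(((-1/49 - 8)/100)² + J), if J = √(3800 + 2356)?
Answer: -412035610000/394312385749500711 + 1152960200000000*√19/394312385749500711 ≈ 0.012744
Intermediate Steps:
J = 18*√19 (J = √6156 = 18*√19 ≈ 78.460)
1/(((-1/49 - 8)/100)² + J) = 1/(((-1/49 - 8)/100)² + 18*√19) = 1/(((-1*1/49 - 8)*(1/100))² + 18*√19) = 1/(((-1/49 - 8)*(1/100))² + 18*√19) = 1/((-393/49*1/100)² + 18*√19) = 1/((-393/4900)² + 18*√19) = 1/(154449/24010000 + 18*√19)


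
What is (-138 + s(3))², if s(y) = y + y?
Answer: 17424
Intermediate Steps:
s(y) = 2*y
(-138 + s(3))² = (-138 + 2*3)² = (-138 + 6)² = (-132)² = 17424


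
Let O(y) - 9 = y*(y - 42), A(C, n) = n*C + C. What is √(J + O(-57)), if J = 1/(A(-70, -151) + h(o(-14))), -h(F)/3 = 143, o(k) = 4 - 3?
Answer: √63694926867/3357 ≈ 75.180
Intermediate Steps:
o(k) = 1
h(F) = -429 (h(F) = -3*143 = -429)
A(C, n) = C + C*n (A(C, n) = C*n + C = C + C*n)
J = 1/10071 (J = 1/(-70*(1 - 151) - 429) = 1/(-70*(-150) - 429) = 1/(10500 - 429) = 1/10071 ≈ 9.9295e-5)
O(y) = 9 + y*(-42 + y) (O(y) = 9 + y*(y - 42) = 9 + y*(-42 + y))
√(J + O(-57)) = √(1/10071 + (9 + (-57)² - 42*(-57))) = √(1/10071 + (9 + 3249 + 2394)) = √(1/10071 + 5652) = √(56921293/10071) = √63694926867/3357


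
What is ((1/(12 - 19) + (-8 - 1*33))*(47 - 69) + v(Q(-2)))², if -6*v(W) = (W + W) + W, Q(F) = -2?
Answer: 40233649/49 ≈ 8.2110e+5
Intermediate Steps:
v(W) = -W/2 (v(W) = -((W + W) + W)/6 = -(2*W + W)/6 = -W/2)
((1/(12 - 19) + (-8 - 1*33))*(47 - 69) + v(Q(-2)))² = ((1/(12 - 19) + (-8 - 1*33))*(47 - 69) - ½*(-2))² = ((1/(-7) + (-8 - 33))*(-22) + 1)² = ((-⅐ - 41)*(-22) + 1)² = (-288/7*(-22) + 1)² = (6336/7 + 1)² = (6343/7)² = 40233649/49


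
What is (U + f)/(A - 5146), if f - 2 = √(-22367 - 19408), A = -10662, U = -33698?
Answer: 81/38 - 5*I*√1671/15808 ≈ 2.1316 - 0.012929*I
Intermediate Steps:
f = 2 + 5*I*√1671 (f = 2 + √(-22367 - 19408) = 2 + √(-41775) = 2 + 5*I*√1671 ≈ 2.0 + 204.39*I)
(U + f)/(A - 5146) = (-33698 + (2 + 5*I*√1671))/(-10662 - 5146) = (-33696 + 5*I*√1671)/(-15808) = (-33696 + 5*I*√1671)*(-1/15808) = 81/38 - 5*I*√1671/15808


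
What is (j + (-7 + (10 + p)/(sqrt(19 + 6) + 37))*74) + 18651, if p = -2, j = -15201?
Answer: 61868/21 ≈ 2946.1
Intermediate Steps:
(j + (-7 + (10 + p)/(sqrt(19 + 6) + 37))*74) + 18651 = (-15201 + (-7 + (10 - 2)/(sqrt(19 + 6) + 37))*74) + 18651 = (-15201 + (-7 + 8/(sqrt(25) + 37))*74) + 18651 = (-15201 + (-7 + 8/(5 + 37))*74) + 18651 = (-15201 + (-7 + 8/42)*74) + 18651 = (-15201 + (-7 + 8*(1/42))*74) + 18651 = (-15201 + (-7 + 4/21)*74) + 18651 = (-15201 - 143/21*74) + 18651 = (-15201 - 10582/21) + 18651 = -329803/21 + 18651 = 61868/21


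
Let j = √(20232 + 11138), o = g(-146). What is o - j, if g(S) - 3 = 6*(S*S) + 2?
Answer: 127901 - √31370 ≈ 1.2772e+5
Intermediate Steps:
g(S) = 5 + 6*S² (g(S) = 3 + (6*(S*S) + 2) = 3 + (6*S² + 2) = 3 + (2 + 6*S²) = 5 + 6*S²)
o = 127901 (o = 5 + 6*(-146)² = 5 + 6*21316 = 5 + 127896 = 127901)
j = √31370 ≈ 177.12
o - j = 127901 - √31370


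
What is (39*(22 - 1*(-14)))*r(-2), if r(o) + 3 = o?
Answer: -7020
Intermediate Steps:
r(o) = -3 + o
(39*(22 - 1*(-14)))*r(-2) = (39*(22 - 1*(-14)))*(-3 - 2) = (39*(22 + 14))*(-5) = (39*36)*(-5) = 1404*(-5) = -7020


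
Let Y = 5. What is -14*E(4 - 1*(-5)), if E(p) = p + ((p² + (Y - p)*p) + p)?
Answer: -882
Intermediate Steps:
E(p) = p² + 2*p + p*(5 - p) (E(p) = p + ((p² + (5 - p)*p) + p) = p + ((p² + p*(5 - p)) + p) = p + (p + p² + p*(5 - p)) = p² + 2*p + p*(5 - p))
-14*E(4 - 1*(-5)) = -98*(4 - 1*(-5)) = -98*(4 + 5) = -98*9 = -14*63 = -882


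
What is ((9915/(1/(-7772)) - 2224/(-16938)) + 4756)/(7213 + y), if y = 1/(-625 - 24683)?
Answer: -1835042614037728/171776353423 ≈ -10683.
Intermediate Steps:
y = -1/25308 (y = 1/(-25308) = -1/25308 ≈ -3.9513e-5)
((9915/(1/(-7772)) - 2224/(-16938)) + 4756)/(7213 + y) = ((9915/(1/(-7772)) - 2224/(-16938)) + 4756)/(7213 - 1/25308) = ((9915/(-1/7772) - 2224*(-1/16938)) + 4756)/(182546603/25308) = ((9915*(-7772) + 1112/8469) + 4756)*(25308/182546603) = ((-77059380 + 1112/8469) + 4756)*(25308/182546603) = (-652615888108/8469 + 4756)*(25308/182546603) = -652575609544/8469*25308/182546603 = -1835042614037728/171776353423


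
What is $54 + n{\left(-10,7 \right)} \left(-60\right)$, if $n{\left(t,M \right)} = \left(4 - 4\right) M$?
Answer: $54$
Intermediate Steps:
$n{\left(t,M \right)} = 0$ ($n{\left(t,M \right)} = 0 M = 0$)
$54 + n{\left(-10,7 \right)} \left(-60\right) = 54 + 0 \left(-60\right) = 54 + 0 = 54$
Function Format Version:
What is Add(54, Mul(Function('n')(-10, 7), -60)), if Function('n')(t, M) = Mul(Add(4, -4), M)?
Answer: 54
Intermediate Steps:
Function('n')(t, M) = 0 (Function('n')(t, M) = Mul(0, M) = 0)
Add(54, Mul(Function('n')(-10, 7), -60)) = Add(54, Mul(0, -60)) = Add(54, 0) = 54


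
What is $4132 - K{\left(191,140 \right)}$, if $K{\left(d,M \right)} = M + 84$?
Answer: $3908$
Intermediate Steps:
$K{\left(d,M \right)} = 84 + M$
$4132 - K{\left(191,140 \right)} = 4132 - \left(84 + 140\right) = 4132 - 224 = 3908$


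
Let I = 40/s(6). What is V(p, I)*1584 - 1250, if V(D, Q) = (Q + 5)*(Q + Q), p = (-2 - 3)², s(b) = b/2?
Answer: 773150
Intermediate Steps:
s(b) = b/2 (s(b) = b*(½) = b/2)
I = 40/3 (I = 40/(((½)*6)) = 40/3 ≈ 13.333)
p = 25 (p = (-5)² = 25)
V(D, Q) = 2*Q*(5 + Q) (V(D, Q) = (5 + Q)*(2*Q) = 2*Q*(5 + Q))
V(p, I)*1584 - 1250 = (2*(40/3)*(5 + 40/3))*1584 - 1250 = (2*(40/3)*(55/3))*1584 - 1250 = (4400/9)*1584 - 1250 = 774400 - 1250 = 773150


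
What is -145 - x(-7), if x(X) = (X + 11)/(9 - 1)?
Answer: -291/2 ≈ -145.50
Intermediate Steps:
x(X) = 11/8 + X/8 (x(X) = (11 + X)/8 = (11 + X)*(⅛) = 11/8 + X/8)
-145 - x(-7) = -145 - (11/8 + (⅛)*(-7)) = -145 - (11/8 - 7/8) = -145 - 1*½ = -145 - ½ = -291/2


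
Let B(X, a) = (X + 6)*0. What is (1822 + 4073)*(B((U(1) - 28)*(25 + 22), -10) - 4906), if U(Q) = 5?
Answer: -28920870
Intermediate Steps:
B(X, a) = 0 (B(X, a) = (6 + X)*0 = 0)
(1822 + 4073)*(B((U(1) - 28)*(25 + 22), -10) - 4906) = (1822 + 4073)*(0 - 4906) = 5895*(-4906) = -28920870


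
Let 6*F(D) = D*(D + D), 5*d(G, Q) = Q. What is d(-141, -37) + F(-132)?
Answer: 29003/5 ≈ 5800.6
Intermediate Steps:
d(G, Q) = Q/5
F(D) = D²/3 (F(D) = (D*(D + D))/6 = (D*(2*D))/6 = (2*D²)/6 = D²/3)
d(-141, -37) + F(-132) = (⅕)*(-37) + (⅓)*(-132)² = -37/5 + (⅓)*17424 = -37/5 + 5808 = 29003/5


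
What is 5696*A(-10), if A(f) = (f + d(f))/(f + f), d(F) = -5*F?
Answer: -11392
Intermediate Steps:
A(f) = -2 (A(f) = (f - 5*f)/(f + f) = (-4*f)/((2*f)) = (-4*f)*(1/(2*f)) = -2)
5696*A(-10) = 5696*(-2) = -11392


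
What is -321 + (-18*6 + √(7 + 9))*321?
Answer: -33705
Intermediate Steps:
-321 + (-18*6 + √(7 + 9))*321 = -321 + (-108 + √16)*321 = -321 + (-108 + 4)*321 = -321 - 104*321 = -321 - 33384 = -33705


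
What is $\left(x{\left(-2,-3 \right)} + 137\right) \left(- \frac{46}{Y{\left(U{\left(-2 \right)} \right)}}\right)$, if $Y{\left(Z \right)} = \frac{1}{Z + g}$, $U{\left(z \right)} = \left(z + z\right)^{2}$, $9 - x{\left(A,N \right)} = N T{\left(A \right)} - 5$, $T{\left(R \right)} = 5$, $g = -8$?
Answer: $-61088$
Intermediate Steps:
$x{\left(A,N \right)} = 14 - 5 N$ ($x{\left(A,N \right)} = 9 - \left(N 5 - 5\right) = 9 - \left(5 N - 5\right) = 9 - \left(-5 + 5 N\right) = 14 - 5 N$)
$U{\left(z \right)} = 4 z^{2}$ ($U{\left(z \right)} = \left(2 z\right)^{2} = 4 z^{2}$)
$Y{\left(Z \right)} = \frac{1}{-8 + Z}$ ($Y{\left(Z \right)} = \frac{1}{Z - 8} = \frac{1}{-8 + Z}$)
$\left(x{\left(-2,-3 \right)} + 137\right) \left(- \frac{46}{Y{\left(U{\left(-2 \right)} \right)}}\right) = \left(\left(14 - -15\right) + 137\right) \left(- \frac{46}{\frac{1}{-8 + 4 \left(-2\right)^{2}}}\right) = \left(\left(14 + 15\right) + 137\right) \left(- \frac{46}{\frac{1}{-8 + 4 \cdot 4}}\right) = \left(29 + 137\right) \left(- \frac{46}{\frac{1}{-8 + 16}}\right) = 166 \left(- \frac{46}{\frac{1}{8}}\right) = 166 \left(- 46 \frac{1}{\frac{1}{8}}\right) = 166 \left(\left(-46\right) 8\right) = 166 \left(-368\right) = -61088$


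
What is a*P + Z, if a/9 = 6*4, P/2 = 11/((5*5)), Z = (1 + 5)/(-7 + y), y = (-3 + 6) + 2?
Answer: 4677/25 ≈ 187.08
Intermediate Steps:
y = 5 (y = 3 + 2 = 5)
Z = -3 (Z = (1 + 5)/(-7 + 5) = 6/(-2) = 6*(-1/2) = -3)
P = 22/25 (P = 2*(11/((5*5))) = 2*(11/25) = 22/25 ≈ 0.88000)
a = 216 (a = 9*(6*4) = 9*24 = 216)
a*P + Z = 216*(22/25) - 3 = 4752/25 - 3 = 4677/25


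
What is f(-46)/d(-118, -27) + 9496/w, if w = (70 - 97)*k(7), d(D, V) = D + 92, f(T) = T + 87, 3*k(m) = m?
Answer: -249479/1638 ≈ -152.31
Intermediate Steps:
k(m) = m/3
f(T) = 87 + T
d(D, V) = 92 + D
w = -63 (w = (70 - 97)*((1/3)*7) = -27*7/3 = -63)
f(-46)/d(-118, -27) + 9496/w = (87 - 46)/(92 - 118) + 9496/(-63) = 41/(-26) + 9496*(-1/63) = 41*(-1/26) - 9496/63 = -41/26 - 9496/63 = -249479/1638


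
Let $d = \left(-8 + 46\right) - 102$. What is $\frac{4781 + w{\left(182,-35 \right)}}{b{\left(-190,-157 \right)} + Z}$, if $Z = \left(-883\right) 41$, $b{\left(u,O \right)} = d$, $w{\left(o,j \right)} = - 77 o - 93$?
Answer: $\frac{9326}{36267} \approx 0.25715$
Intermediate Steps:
$w{\left(o,j \right)} = -93 - 77 o$
$d = -64$ ($d = 38 - 102 = -64$)
$b{\left(u,O \right)} = -64$
$Z = -36203$
$\frac{4781 + w{\left(182,-35 \right)}}{b{\left(-190,-157 \right)} + Z} = \frac{4781 - 14107}{-64 - 36203} = \frac{4781 - 14107}{-36267} = \left(4781 - 14107\right) \left(- \frac{1}{36267}\right) = \left(-9326\right) \left(- \frac{1}{36267}\right) = \frac{9326}{36267}$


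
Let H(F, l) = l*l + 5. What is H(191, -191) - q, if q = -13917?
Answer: 50403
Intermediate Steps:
H(F, l) = 5 + l² (H(F, l) = l² + 5 = 5 + l²)
H(191, -191) - q = (5 + (-191)²) - 1*(-13917) = (5 + 36481) + 13917 = 36486 + 13917 = 50403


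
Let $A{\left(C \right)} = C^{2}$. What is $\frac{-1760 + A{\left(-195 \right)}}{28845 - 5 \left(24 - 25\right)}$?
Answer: $\frac{7253}{5770} \approx 1.257$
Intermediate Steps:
$\frac{-1760 + A{\left(-195 \right)}}{28845 - 5 \left(24 - 25\right)} = \frac{-1760 + \left(-195\right)^{2}}{28845 - 5 \left(24 - 25\right)} = \frac{-1760 + 38025}{28845 - -5} = \frac{36265}{28845 + 5} = \frac{36265}{28850} = 36265 \cdot \frac{1}{28850} = \frac{7253}{5770}$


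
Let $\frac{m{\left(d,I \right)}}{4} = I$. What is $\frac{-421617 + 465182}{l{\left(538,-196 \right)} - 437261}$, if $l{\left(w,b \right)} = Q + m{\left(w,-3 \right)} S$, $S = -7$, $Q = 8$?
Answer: $- \frac{43565}{437169} \approx -0.099653$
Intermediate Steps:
$m{\left(d,I \right)} = 4 I$
$l{\left(w,b \right)} = 92$ ($l{\left(w,b \right)} = 8 + 4 \left(-3\right) \left(-7\right) = 8 - -84 = 8 + 84 = 92$)
$\frac{-421617 + 465182}{l{\left(538,-196 \right)} - 437261} = \frac{-421617 + 465182}{92 - 437261} = \frac{43565}{-437169} = 43565 \left(- \frac{1}{437169}\right) = - \frac{43565}{437169}$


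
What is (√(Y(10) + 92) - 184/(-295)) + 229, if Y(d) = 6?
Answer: 67739/295 + 7*√2 ≈ 239.52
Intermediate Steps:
(√(Y(10) + 92) - 184/(-295)) + 229 = (√(6 + 92) - 184/(-295)) + 229 = (√98 - 184*(-1/295)) + 229 = (7*√2 + 184/295) + 229 = (184/295 + 7*√2) + 229 = 67739/295 + 7*√2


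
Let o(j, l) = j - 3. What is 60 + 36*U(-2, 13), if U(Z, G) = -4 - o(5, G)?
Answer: -156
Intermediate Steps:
o(j, l) = -3 + j
U(Z, G) = -6 (U(Z, G) = -4 - (-3 + 5) = -4 - 1*2 = -4 - 2 = -6)
60 + 36*U(-2, 13) = 60 + 36*(-6) = 60 - 216 = -156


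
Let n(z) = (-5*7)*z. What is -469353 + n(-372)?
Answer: -456333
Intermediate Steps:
n(z) = -35*z
-469353 + n(-372) = -469353 - 35*(-372) = -469353 + 13020 = -456333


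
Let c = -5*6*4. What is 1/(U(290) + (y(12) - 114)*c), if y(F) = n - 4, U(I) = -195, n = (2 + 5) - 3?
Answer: 1/13485 ≈ 7.4156e-5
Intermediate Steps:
n = 4 (n = 7 - 3 = 4)
c = -120 (c = -30*4 = -120)
y(F) = 0 (y(F) = 4 - 4 = 0)
1/(U(290) + (y(12) - 114)*c) = 1/(-195 + (0 - 114)*(-120)) = 1/(-195 - 114*(-120)) = 1/(-195 + 13680) = 1/13485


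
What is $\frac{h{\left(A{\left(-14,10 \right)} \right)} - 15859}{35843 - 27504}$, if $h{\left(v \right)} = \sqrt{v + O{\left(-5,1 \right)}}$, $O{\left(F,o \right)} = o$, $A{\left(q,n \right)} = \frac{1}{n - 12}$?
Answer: $- \frac{15859}{8339} + \frac{\sqrt{2}}{16678} \approx -1.9017$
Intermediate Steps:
$A{\left(q,n \right)} = \frac{1}{-12 + n}$
$h{\left(v \right)} = \sqrt{1 + v}$ ($h{\left(v \right)} = \sqrt{v + 1} = \sqrt{1 + v}$)
$\frac{h{\left(A{\left(-14,10 \right)} \right)} - 15859}{35843 - 27504} = \frac{\sqrt{1 + \frac{1}{-12 + 10}} - 15859}{35843 - 27504} = \frac{\sqrt{1 + \frac{1}{-2}} - 15859}{8339} = \left(\sqrt{1 - \frac{1}{2}} - 15859\right) \frac{1}{8339} = \left(\sqrt{\frac{1}{2}} - 15859\right) \frac{1}{8339} = \left(\frac{\sqrt{2}}{2} - 15859\right) \frac{1}{8339} = \left(-15859 + \frac{\sqrt{2}}{2}\right) \frac{1}{8339} = - \frac{15859}{8339} + \frac{\sqrt{2}}{16678}$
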